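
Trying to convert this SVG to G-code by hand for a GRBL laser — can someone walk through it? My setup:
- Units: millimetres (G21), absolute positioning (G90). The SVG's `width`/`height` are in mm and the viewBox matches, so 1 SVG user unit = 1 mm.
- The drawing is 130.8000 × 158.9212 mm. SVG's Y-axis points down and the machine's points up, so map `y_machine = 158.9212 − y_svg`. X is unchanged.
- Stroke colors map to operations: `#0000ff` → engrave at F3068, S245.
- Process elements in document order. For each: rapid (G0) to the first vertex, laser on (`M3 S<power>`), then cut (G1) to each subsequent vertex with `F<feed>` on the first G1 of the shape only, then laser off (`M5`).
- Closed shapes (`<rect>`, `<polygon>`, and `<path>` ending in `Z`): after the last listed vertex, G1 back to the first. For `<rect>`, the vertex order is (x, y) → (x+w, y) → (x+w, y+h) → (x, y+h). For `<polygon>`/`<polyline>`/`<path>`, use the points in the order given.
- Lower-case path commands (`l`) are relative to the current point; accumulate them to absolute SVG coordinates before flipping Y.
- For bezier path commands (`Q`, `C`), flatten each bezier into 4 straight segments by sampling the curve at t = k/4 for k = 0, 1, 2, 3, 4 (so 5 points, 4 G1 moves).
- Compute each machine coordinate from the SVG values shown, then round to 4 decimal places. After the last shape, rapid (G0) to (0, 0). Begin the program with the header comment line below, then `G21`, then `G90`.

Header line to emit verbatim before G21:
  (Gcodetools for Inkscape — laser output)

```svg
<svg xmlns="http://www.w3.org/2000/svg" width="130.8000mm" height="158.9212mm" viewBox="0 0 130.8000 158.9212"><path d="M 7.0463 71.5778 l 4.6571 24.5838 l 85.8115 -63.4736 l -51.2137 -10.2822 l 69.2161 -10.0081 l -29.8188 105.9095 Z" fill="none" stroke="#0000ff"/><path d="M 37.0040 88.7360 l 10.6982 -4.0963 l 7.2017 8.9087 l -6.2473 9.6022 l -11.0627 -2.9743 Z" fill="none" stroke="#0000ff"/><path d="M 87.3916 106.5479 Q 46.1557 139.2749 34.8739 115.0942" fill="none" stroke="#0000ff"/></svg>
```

viewBox `0 0 130.8000 158.9212` with mm width/height → 1 unit = 1 mm. Flip: y_m = 158.9212 − y_svg.

**Shape 1** — `<path>` closed polygon, stroke `#0000ff` → engrave (S245, F3068). Machine vertices: (7.0463,87.3434) → (11.7034,62.7596) → (97.5149,126.2332) → (46.3012,136.5154) → (115.5173,146.5235) → (85.6985,40.6140) → (7.0463,87.3434). Closed: final G1 returns to the first vertex.

**Shape 2** — `<path>` regular polygon, stroke `#0000ff` → engrave (S245, F3068). Machine vertices: (37.0040,70.1852) → (47.7022,74.2815) → (54.9039,65.3728) → (48.6566,55.7706) → (37.5939,58.7449) → (37.0040,70.1852). Closed: final G1 returns to the first vertex.

**Shape 3** — `<path>` quadratic bezier, stroke `#0000ff` → engrave (S245, F3068). Control points (SVG): P0=(87.3916,106.5479), P1=(46.1557,139.2749), P2=(34.8739,115.0942); sampled at t=k/4. Machine vertices: (87.3916,52.3733) → (68.6458,39.5665) → (53.6442,33.8732) → (42.3869,35.2934) → (34.8739,43.8270). Open path.

(Gcodetools for Inkscape — laser output)
G21
G90
G0 X7.0463 Y87.3434
M3 S245
G1 X11.7034 Y62.7596 F3068
G1 X97.5149 Y126.2332
G1 X46.3012 Y136.5154
G1 X115.5173 Y146.5235
G1 X85.6985 Y40.6140
G1 X7.0463 Y87.3434
M5
G0 X37.0040 Y70.1852
M3 S245
G1 X47.7022 Y74.2815 F3068
G1 X54.9039 Y65.3728
G1 X48.6566 Y55.7706
G1 X37.5939 Y58.7449
G1 X37.0040 Y70.1852
M5
G0 X87.3916 Y52.3733
M3 S245
G1 X68.6458 Y39.5665 F3068
G1 X53.6442 Y33.8732
G1 X42.3869 Y35.2934
G1 X34.8739 Y43.8270
M5
G0 X0.0000 Y0.0000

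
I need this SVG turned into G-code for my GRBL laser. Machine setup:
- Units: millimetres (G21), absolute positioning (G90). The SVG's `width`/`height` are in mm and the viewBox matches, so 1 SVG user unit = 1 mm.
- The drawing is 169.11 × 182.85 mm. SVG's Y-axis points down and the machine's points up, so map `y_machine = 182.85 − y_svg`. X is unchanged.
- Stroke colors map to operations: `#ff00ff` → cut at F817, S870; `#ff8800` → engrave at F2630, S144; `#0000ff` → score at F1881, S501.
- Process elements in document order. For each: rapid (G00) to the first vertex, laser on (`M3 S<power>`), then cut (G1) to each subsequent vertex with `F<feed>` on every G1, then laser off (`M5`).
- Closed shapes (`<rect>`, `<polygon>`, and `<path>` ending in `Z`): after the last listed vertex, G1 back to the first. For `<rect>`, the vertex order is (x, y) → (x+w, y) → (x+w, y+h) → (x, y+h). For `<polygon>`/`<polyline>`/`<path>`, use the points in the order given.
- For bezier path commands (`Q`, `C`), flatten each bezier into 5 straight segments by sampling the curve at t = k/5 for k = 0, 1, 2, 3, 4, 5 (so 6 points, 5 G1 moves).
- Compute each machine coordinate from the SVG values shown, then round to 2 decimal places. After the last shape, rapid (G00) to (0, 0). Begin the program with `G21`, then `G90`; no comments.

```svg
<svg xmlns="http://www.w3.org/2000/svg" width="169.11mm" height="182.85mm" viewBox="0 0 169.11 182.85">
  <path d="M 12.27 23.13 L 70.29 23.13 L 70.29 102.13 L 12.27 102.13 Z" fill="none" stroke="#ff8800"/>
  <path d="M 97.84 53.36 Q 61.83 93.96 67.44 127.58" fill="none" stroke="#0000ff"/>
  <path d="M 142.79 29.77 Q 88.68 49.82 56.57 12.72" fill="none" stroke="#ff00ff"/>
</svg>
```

G21
G90
G00 X12.27 Y159.72
M3 S144
G1 X70.29 Y159.72 F2630
G1 X70.29 Y80.72 F2630
G1 X12.27 Y80.72 F2630
G1 X12.27 Y159.72 F2630
M5
G00 X97.84 Y129.49
M3 S501
G1 X85.10 Y113.53 F1881
G1 X75.69 Y98.13 F1881
G1 X69.61 Y83.28 F1881
G1 X66.86 Y69.00 F1881
G1 X67.44 Y55.27 F1881
M5
G00 X142.79 Y153.08
M3 S870
G1 X122.03 Y147.35 F817
G1 X103.02 Y146.18 F817
G1 X85.78 Y149.59 F817
G1 X70.29 Y157.58 F817
G1 X56.57 Y170.13 F817
M5
G00 X0.00 Y0.00

Since the viewBox matches the mm dimensions, user units are millimetres directly. The only transform is the Y-flip y_m = 182.85 − y_svg.

Shape 1 is a rectangle drawn with `<path>`. Its stroke #ff8800 means engrave at S144, F2630. After flipping Y the toolpath is (12.27,159.72) → (70.29,159.72) → (70.29,80.72) → (12.27,80.72) → (12.27,159.72), returning to the start.

Shape 2 is a quadratic bezier drawn with `<path>`. Its stroke #0000ff means score at S501, F1881. After flipping Y the toolpath is (97.84,129.49) → (85.10,113.53) → (75.69,98.13) → (69.61,83.28) → (66.86,69.00) → (67.44,55.27).

Shape 3 is a quadratic bezier drawn with `<path>`. Its stroke #ff00ff means cut at S870, F817. After flipping Y the toolpath is (142.79,153.08) → (122.03,147.35) → (103.02,146.18) → (85.78,149.59) → (70.29,157.58) → (56.57,170.13).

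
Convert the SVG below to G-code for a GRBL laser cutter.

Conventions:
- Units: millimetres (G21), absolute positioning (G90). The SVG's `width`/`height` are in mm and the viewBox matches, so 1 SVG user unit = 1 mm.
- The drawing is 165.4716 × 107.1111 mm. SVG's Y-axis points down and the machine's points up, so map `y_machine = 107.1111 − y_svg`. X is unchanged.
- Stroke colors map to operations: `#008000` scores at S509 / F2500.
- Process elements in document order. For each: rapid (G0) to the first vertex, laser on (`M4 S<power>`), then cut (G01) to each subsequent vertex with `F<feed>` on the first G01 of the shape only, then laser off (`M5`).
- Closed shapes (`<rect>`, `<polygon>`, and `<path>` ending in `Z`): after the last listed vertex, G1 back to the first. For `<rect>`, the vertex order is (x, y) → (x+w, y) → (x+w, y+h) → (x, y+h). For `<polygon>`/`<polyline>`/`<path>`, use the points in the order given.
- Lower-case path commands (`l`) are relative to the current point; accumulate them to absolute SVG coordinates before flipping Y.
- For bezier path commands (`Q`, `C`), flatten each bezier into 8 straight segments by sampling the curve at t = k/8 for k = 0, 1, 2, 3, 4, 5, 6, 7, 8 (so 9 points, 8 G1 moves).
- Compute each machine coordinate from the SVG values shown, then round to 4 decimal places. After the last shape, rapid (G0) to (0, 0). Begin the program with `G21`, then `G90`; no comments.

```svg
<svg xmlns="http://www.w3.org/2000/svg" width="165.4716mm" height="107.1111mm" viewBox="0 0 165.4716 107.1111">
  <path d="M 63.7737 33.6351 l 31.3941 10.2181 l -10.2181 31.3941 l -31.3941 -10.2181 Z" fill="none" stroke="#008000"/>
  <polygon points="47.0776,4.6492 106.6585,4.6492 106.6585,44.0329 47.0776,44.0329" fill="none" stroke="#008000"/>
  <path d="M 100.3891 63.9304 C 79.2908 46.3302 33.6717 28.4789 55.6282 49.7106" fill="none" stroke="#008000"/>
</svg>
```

Since the viewBox matches the mm dimensions, user units are millimetres directly. The only transform is the Y-flip y_m = 107.1111 − y_svg.

Shape 1 is a regular polygon drawn with `<path>`. Its stroke #008000 means score at S509, F2500. After flipping Y the toolpath is (63.7737,73.4760) → (95.1678,63.2579) → (84.9497,31.8638) → (53.5556,42.0819) → (63.7737,73.4760), returning to the start.

Shape 2 is a rectangle drawn with `<polygon>`. Its stroke #008000 means score at S509, F2500. After flipping Y the toolpath is (47.0776,102.4619) → (106.6585,102.4619) → (106.6585,63.0782) → (47.0776,63.0782) → (47.0776,102.4619), returning to the start.

Shape 3 is a cubic bezier drawn with `<path>`. Its stroke #008000 means score at S509, F2500. After flipping Y the toolpath is (100.3891,43.1807) → (91.5077,49.7157) → (81.4067,55.8133) → (71.1654,61.0126) → (61.8631,64.8526) → (54.5789,66.8723) → (50.3922,66.6108) → (50.3822,63.6072) → (55.6282,57.4005).

G21
G90
G0 X63.7737 Y73.4760
M4 S509
G01 X95.1678 Y63.2579 F2500
G01 X84.9497 Y31.8638
G01 X53.5556 Y42.0819
G01 X63.7737 Y73.4760
M5
G0 X47.0776 Y102.4619
M4 S509
G01 X106.6585 Y102.4619 F2500
G01 X106.6585 Y63.0782
G01 X47.0776 Y63.0782
G01 X47.0776 Y102.4619
M5
G0 X100.3891 Y43.1807
M4 S509
G01 X91.5077 Y49.7157 F2500
G01 X81.4067 Y55.8133
G01 X71.1654 Y61.0126
G01 X61.8631 Y64.8526
G01 X54.5789 Y66.8723
G01 X50.3922 Y66.6108
G01 X50.3822 Y63.6072
G01 X55.6282 Y57.4005
M5
G0 X0.0000 Y0.0000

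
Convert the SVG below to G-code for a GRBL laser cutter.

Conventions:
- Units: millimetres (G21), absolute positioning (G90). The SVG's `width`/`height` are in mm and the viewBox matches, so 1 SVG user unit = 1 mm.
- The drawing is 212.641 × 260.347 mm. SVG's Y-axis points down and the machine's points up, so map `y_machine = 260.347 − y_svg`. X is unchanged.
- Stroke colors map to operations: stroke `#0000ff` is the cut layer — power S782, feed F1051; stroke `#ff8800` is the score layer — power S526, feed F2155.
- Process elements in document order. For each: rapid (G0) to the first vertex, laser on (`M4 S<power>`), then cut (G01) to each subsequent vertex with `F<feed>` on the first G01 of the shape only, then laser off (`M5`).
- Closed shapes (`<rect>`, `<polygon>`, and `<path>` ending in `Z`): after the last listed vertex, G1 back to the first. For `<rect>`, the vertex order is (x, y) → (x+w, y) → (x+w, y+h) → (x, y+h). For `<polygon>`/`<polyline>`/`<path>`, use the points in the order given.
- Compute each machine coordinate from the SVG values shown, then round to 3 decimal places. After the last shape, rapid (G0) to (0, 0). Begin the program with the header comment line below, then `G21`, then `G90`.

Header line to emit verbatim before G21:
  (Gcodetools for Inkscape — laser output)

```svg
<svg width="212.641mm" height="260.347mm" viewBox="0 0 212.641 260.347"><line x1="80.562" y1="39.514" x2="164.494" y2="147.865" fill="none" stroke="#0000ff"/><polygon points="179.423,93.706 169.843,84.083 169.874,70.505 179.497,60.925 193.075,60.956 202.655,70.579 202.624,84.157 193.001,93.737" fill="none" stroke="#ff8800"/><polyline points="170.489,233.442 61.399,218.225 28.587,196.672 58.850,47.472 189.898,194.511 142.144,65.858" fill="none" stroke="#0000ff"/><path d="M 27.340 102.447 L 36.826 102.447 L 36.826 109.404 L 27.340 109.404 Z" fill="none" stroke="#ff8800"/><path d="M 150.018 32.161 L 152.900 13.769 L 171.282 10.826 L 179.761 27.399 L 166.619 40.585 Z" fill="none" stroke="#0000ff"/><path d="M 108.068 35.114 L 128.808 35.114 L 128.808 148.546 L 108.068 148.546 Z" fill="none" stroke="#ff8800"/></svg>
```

1 u = 1 mm; y_m = 260.347 − y.

[1] `<line>` line segment, #0000ff→cut S782 F1051: (80.562,220.833) → (164.494,112.482)

[2] `<polygon>` regular polygon, #ff8800→score S526 F2155: (179.423,166.641) → (169.843,176.264) → (169.874,189.842) → (179.497,199.422) → (193.075,199.391) → (202.655,189.768) → (202.624,176.190) → (193.001,166.610) → (179.423,166.641) (closed)

[3] `<polyline>` open polyline, #0000ff→cut S782 F1051: (170.489,26.905) → (61.399,42.122) → (28.587,63.675) → (58.850,212.875) → (189.898,65.836) → (142.144,194.489)

[4] `<path>` rectangle, #ff8800→score S526 F2155: (27.340,157.900) → (36.826,157.900) → (36.826,150.943) → (27.340,150.943) → (27.340,157.900) (closed)

[5] `<path>` regular polygon, #0000ff→cut S782 F1051: (150.018,228.186) → (152.900,246.578) → (171.282,249.521) → (179.761,232.948) → (166.619,219.762) → (150.018,228.186) (closed)

[6] `<path>` rectangle, #ff8800→score S526 F2155: (108.068,225.233) → (128.808,225.233) → (128.808,111.801) → (108.068,111.801) → (108.068,225.233) (closed)

(Gcodetools for Inkscape — laser output)
G21
G90
G0 X80.562 Y220.833
M4 S782
G01 X164.494 Y112.482 F1051
M5
G0 X179.423 Y166.641
M4 S526
G01 X169.843 Y176.264 F2155
G01 X169.874 Y189.842
G01 X179.497 Y199.422
G01 X193.075 Y199.391
G01 X202.655 Y189.768
G01 X202.624 Y176.190
G01 X193.001 Y166.610
G01 X179.423 Y166.641
M5
G0 X170.489 Y26.905
M4 S782
G01 X61.399 Y42.122 F1051
G01 X28.587 Y63.675
G01 X58.850 Y212.875
G01 X189.898 Y65.836
G01 X142.144 Y194.489
M5
G0 X27.340 Y157.900
M4 S526
G01 X36.826 Y157.900 F2155
G01 X36.826 Y150.943
G01 X27.340 Y150.943
G01 X27.340 Y157.900
M5
G0 X150.018 Y228.186
M4 S782
G01 X152.900 Y246.578 F1051
G01 X171.282 Y249.521
G01 X179.761 Y232.948
G01 X166.619 Y219.762
G01 X150.018 Y228.186
M5
G0 X108.068 Y225.233
M4 S526
G01 X128.808 Y225.233 F2155
G01 X128.808 Y111.801
G01 X108.068 Y111.801
G01 X108.068 Y225.233
M5
G0 X0.000 Y0.000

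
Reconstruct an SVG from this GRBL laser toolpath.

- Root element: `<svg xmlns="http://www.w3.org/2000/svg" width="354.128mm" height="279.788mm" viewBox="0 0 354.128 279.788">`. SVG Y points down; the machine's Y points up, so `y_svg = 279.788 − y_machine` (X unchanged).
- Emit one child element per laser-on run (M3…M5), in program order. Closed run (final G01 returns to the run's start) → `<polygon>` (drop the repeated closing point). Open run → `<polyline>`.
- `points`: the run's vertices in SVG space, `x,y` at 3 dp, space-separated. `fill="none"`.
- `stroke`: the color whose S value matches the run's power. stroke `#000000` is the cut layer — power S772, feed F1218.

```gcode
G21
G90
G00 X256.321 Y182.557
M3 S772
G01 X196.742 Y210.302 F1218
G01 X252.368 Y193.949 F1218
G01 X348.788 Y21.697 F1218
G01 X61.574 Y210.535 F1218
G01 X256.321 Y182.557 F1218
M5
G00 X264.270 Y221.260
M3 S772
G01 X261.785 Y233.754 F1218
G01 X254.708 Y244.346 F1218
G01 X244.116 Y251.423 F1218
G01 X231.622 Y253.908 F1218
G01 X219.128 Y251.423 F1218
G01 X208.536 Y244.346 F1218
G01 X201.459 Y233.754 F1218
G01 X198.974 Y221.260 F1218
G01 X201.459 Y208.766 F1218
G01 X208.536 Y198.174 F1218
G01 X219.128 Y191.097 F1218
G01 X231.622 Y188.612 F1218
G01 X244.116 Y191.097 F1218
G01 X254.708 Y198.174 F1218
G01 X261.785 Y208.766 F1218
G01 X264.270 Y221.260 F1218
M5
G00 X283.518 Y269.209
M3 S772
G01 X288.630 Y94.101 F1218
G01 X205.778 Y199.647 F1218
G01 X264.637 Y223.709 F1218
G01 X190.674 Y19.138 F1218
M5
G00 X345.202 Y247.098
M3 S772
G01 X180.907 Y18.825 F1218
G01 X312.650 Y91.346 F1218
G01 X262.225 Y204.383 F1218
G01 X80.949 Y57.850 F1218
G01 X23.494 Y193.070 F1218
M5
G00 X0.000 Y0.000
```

<svg xmlns="http://www.w3.org/2000/svg" width="354.128mm" height="279.788mm" viewBox="0 0 354.128 279.788">
  <polygon points="256.321,97.231 196.742,69.486 252.368,85.839 348.788,258.091 61.574,69.253" fill="none" stroke="#000000"/>
  <polygon points="264.270,58.528 261.785,46.034 254.708,35.442 244.116,28.365 231.622,25.880 219.128,28.365 208.536,35.442 201.459,46.034 198.974,58.528 201.459,71.022 208.536,81.614 219.128,88.691 231.622,91.176 244.116,88.691 254.708,81.614 261.785,71.022" fill="none" stroke="#000000"/>
  <polyline points="283.518,10.579 288.630,185.687 205.778,80.141 264.637,56.079 190.674,260.650" fill="none" stroke="#000000"/>
  <polyline points="345.202,32.690 180.907,260.963 312.650,188.442 262.225,75.405 80.949,221.938 23.494,86.718" fill="none" stroke="#000000"/>
</svg>

Machine Y-up, SVG Y-down with viewBox height 279.788, so y_svg = 279.788 − y_machine; X carries over. Every run uses S772, so all elements get stroke `#000000` (cut).

Run 1: The run returns to its start, so emit a `<polygon>` with points (Y-flipped): 256.321,97.231 196.742,69.486 252.368,85.839 348.788,258.091 61.574,69.253.

Run 2: The run returns to its start, so emit a `<polygon>` with points (Y-flipped): 264.270,58.528 261.785,46.034 254.708,35.442 244.116,28.365 231.622,25.880 219.128,28.365 208.536,35.442 201.459,46.034 198.974,58.528 201.459,71.022 208.536,81.614 219.128,88.691 231.622,91.176 244.116,88.691 254.708,81.614 261.785,71.022.

Run 3: The run is open, so emit a `<polyline>` with points (Y-flipped): 283.518,10.579 288.630,185.687 205.778,80.141 264.637,56.079 190.674,260.650.

Run 4: The run is open, so emit a `<polyline>` with points (Y-flipped): 345.202,32.690 180.907,260.963 312.650,188.442 262.225,75.405 80.949,221.938 23.494,86.718.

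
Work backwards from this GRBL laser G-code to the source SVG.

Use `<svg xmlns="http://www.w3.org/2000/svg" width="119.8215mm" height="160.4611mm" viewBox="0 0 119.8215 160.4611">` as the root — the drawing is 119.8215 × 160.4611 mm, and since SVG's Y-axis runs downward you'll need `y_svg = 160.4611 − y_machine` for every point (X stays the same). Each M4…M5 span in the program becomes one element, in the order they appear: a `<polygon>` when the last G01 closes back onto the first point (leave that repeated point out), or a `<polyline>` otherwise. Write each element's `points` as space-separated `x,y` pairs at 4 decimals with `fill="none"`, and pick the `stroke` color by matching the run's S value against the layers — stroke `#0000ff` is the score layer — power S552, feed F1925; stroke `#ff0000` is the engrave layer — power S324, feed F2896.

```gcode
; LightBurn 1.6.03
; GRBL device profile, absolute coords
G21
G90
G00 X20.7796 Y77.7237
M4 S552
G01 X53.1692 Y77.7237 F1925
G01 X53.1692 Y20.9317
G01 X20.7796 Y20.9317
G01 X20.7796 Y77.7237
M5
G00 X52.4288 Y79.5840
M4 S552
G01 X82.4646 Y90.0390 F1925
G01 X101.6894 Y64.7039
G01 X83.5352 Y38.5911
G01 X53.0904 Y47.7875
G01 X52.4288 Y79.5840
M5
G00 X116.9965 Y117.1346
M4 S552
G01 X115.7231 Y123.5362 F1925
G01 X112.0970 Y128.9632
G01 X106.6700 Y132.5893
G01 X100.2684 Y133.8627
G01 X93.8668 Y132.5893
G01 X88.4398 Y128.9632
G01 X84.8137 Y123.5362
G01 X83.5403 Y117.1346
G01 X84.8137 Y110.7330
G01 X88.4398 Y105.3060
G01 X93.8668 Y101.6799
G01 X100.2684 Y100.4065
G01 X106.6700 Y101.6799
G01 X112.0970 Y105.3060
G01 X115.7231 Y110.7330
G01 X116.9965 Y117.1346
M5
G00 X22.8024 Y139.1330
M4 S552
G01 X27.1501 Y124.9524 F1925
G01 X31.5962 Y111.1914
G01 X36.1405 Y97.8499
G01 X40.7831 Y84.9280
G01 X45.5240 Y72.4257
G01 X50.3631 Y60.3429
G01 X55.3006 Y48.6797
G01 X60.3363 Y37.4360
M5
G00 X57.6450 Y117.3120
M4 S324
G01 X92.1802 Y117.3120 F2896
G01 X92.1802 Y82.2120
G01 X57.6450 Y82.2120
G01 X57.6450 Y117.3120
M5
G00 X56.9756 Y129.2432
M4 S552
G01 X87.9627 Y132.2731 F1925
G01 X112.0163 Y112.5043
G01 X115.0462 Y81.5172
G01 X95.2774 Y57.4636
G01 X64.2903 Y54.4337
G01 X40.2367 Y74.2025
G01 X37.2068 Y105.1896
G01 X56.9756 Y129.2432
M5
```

<svg xmlns="http://www.w3.org/2000/svg" width="119.8215mm" height="160.4611mm" viewBox="0 0 119.8215 160.4611">
  <polygon points="20.7796,82.7374 53.1692,82.7374 53.1692,139.5294 20.7796,139.5294" fill="none" stroke="#0000ff"/>
  <polygon points="52.4288,80.8771 82.4646,70.4221 101.6894,95.7572 83.5352,121.8700 53.0904,112.6736" fill="none" stroke="#0000ff"/>
  <polygon points="116.9965,43.3265 115.7231,36.9249 112.0970,31.4979 106.6700,27.8718 100.2684,26.5984 93.8668,27.8718 88.4398,31.4979 84.8137,36.9249 83.5403,43.3265 84.8137,49.7281 88.4398,55.1551 93.8668,58.7812 100.2684,60.0546 106.6700,58.7812 112.0970,55.1551 115.7231,49.7281" fill="none" stroke="#0000ff"/>
  <polyline points="22.8024,21.3281 27.1501,35.5087 31.5962,49.2697 36.1405,62.6112 40.7831,75.5331 45.5240,88.0354 50.3631,100.1182 55.3006,111.7814 60.3363,123.0251" fill="none" stroke="#0000ff"/>
  <polygon points="57.6450,43.1491 92.1802,43.1491 92.1802,78.2491 57.6450,78.2491" fill="none" stroke="#ff0000"/>
  <polygon points="56.9756,31.2179 87.9627,28.1880 112.0163,47.9568 115.0462,78.9439 95.2774,102.9975 64.2903,106.0274 40.2367,86.2586 37.2068,55.2715" fill="none" stroke="#0000ff"/>
</svg>

Machine Y-up, SVG Y-down with viewBox height 160.4611, so y_svg = 160.4611 − y_machine; X carries over.

Run 1: S552 ⇒ score layer `#0000ff`. The run returns to its start, so emit a `<polygon>` with points (Y-flipped): 20.7796,82.7374 53.1692,82.7374 53.1692,139.5294 20.7796,139.5294.

Run 2: S552 ⇒ score layer `#0000ff`. The run returns to its start, so emit a `<polygon>` with points (Y-flipped): 52.4288,80.8771 82.4646,70.4221 101.6894,95.7572 83.5352,121.8700 53.0904,112.6736.

Run 3: the run's S552 means `#0000ff` (score). The run returns to its start, so emit a `<polygon>` with points (Y-flipped): 116.9965,43.3265 115.7231,36.9249 112.0970,31.4979 106.6700,27.8718 100.2684,26.5984 93.8668,27.8718 88.4398,31.4979 84.8137,36.9249 83.5403,43.3265 84.8137,49.7281 88.4398,55.1551 93.8668,58.7812 100.2684,60.0546 106.6700,58.7812 112.0970,55.1551 115.7231,49.7281.

Run 4: power S552 maps to stroke `#0000ff` (score). The run is open, so emit a `<polyline>` with points (Y-flipped): 22.8024,21.3281 27.1501,35.5087 31.5962,49.2697 36.1405,62.6112 40.7831,75.5331 45.5240,88.0354 50.3631,100.1182 55.3006,111.7814 60.3363,123.0251.

Run 5: the run's S324 means `#ff0000` (engrave). The run returns to its start, so emit a `<polygon>` with points (Y-flipped): 57.6450,43.1491 92.1802,43.1491 92.1802,78.2491 57.6450,78.2491.

Run 6: power S552 maps to stroke `#0000ff` (score). The run returns to its start, so emit a `<polygon>` with points (Y-flipped): 56.9756,31.2179 87.9627,28.1880 112.0163,47.9568 115.0462,78.9439 95.2774,102.9975 64.2903,106.0274 40.2367,86.2586 37.2068,55.2715.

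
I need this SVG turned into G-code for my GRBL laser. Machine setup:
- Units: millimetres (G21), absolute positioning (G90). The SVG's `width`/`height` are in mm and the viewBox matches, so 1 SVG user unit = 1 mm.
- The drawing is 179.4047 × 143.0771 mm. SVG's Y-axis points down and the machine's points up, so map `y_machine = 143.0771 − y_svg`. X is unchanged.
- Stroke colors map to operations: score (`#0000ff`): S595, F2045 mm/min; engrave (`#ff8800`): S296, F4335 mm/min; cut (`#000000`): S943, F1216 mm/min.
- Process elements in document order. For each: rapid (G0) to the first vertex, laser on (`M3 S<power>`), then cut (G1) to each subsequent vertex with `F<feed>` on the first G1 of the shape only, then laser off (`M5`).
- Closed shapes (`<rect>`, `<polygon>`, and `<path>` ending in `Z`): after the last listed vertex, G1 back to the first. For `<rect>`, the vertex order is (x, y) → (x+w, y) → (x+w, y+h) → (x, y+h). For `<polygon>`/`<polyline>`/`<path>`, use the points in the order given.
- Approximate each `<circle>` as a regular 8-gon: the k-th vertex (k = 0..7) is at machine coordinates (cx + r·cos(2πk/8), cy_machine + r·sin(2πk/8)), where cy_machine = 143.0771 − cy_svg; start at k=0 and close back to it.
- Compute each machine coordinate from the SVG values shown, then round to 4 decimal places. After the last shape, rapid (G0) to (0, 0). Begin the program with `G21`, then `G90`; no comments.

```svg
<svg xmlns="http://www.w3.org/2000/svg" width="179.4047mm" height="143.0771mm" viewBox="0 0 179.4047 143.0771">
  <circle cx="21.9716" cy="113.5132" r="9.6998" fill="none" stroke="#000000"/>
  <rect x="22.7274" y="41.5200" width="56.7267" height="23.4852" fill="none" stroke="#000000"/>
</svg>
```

G21
G90
G0 X31.6714 Y29.5639
M3 S943
G1 X28.8304 Y36.4227 F1216
G1 X21.9716 Y39.2637
G1 X15.1128 Y36.4227
G1 X12.2718 Y29.5639
G1 X15.1128 Y22.7051
G1 X21.9716 Y19.8641
G1 X28.8304 Y22.7051
G1 X31.6714 Y29.5639
M5
G0 X22.7274 Y101.5571
M3 S943
G1 X79.4541 Y101.5571 F1216
G1 X79.4541 Y78.0719
G1 X22.7274 Y78.0719
G1 X22.7274 Y101.5571
M5
G0 X0.0000 Y0.0000

Since the viewBox matches the mm dimensions, user units are millimetres directly. The only transform is the Y-flip y_m = 143.0771 − y_svg.

Shape 1 is a circle drawn with `<circle>`. Its stroke #000000 means cut at S943, F1216. After flipping Y the toolpath is (31.6714,29.5639) → (28.8304,36.4227) → (21.9716,39.2637) → (15.1128,36.4227) → (12.2718,29.5639) → (15.1128,22.7051) → (21.9716,19.8641) → (28.8304,22.7051) → (31.6714,29.5639), returning to the start.

Shape 2 is a rectangle drawn with `<rect>`. Its stroke #000000 means cut at S943, F1216. After flipping Y the toolpath is (22.7274,101.5571) → (79.4541,101.5571) → (79.4541,78.0719) → (22.7274,78.0719) → (22.7274,101.5571), returning to the start.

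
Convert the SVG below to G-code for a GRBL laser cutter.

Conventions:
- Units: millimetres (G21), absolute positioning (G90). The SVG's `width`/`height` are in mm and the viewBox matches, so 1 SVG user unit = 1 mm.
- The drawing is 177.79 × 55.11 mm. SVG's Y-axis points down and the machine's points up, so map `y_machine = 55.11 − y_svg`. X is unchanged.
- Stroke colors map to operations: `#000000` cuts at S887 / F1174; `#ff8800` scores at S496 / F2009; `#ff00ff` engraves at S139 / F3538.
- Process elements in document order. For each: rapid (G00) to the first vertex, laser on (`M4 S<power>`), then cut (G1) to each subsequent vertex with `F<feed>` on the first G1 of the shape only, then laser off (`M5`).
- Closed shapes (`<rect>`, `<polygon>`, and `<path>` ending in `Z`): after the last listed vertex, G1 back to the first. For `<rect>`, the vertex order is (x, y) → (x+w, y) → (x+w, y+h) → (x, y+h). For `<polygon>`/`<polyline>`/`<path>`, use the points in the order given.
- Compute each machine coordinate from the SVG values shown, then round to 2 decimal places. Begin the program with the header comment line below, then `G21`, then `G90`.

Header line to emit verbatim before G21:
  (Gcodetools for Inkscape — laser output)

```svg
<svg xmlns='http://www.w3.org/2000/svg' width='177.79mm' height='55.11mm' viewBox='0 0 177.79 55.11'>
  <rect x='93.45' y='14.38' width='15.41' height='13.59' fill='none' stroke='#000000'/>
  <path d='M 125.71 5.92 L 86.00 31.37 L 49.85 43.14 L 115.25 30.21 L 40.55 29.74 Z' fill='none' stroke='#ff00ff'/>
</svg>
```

1 u = 1 mm; y_m = 55.11 − y.

[1] `<rect>` rectangle, #000000→cut S887 F1174: (93.45,40.73) → (108.86,40.73) → (108.86,27.14) → (93.45,27.14) → (93.45,40.73) (closed)

[2] `<path>` closed polygon, #ff00ff→engrave S139 F3538: (125.71,49.19) → (86.00,23.74) → (49.85,11.97) → (115.25,24.90) → (40.55,25.37) → (125.71,49.19) (closed)

(Gcodetools for Inkscape — laser output)
G21
G90
G00 X93.45 Y40.73
M4 S887
G1 X108.86 Y40.73 F1174
G1 X108.86 Y27.14
G1 X93.45 Y27.14
G1 X93.45 Y40.73
M5
G00 X125.71 Y49.19
M4 S139
G1 X86.00 Y23.74 F3538
G1 X49.85 Y11.97
G1 X115.25 Y24.90
G1 X40.55 Y25.37
G1 X125.71 Y49.19
M5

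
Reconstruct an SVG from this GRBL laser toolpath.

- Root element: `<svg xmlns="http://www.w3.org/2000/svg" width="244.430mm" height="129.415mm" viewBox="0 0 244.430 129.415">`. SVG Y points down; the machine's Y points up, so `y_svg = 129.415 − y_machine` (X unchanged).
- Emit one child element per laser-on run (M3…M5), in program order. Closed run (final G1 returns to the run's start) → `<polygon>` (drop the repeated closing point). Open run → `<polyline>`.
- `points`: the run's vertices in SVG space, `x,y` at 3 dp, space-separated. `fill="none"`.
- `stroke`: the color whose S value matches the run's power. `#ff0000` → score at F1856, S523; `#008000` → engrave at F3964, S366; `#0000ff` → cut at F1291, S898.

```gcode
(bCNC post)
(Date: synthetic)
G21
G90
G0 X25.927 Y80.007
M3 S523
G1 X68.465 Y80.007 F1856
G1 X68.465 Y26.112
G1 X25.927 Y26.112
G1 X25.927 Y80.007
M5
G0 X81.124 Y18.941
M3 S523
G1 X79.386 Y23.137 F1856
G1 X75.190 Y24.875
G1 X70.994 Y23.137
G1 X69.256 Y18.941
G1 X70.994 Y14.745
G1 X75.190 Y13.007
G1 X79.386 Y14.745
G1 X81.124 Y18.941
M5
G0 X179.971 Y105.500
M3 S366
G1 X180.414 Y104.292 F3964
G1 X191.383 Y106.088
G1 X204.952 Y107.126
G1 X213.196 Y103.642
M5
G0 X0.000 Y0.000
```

Each laser-on run becomes one SVG element. Flip Y back into SVG space with y_svg = 129.415 − y_machine.

Run 1: the run's S523 means `#ff0000` (score). The run returns to its start, so emit a `<polygon>` with points (Y-flipped): 25.927,49.408 68.465,49.408 68.465,103.303 25.927,103.303.

Run 2: the run's S523 means `#ff0000` (score). The run returns to its start, so emit a `<polygon>` with points (Y-flipped): 81.124,110.474 79.386,106.278 75.190,104.540 70.994,106.278 69.256,110.474 70.994,114.670 75.190,116.408 79.386,114.670.

Run 3: S366 ⇒ engrave layer `#008000`. The run is open, so emit a `<polyline>` with points (Y-flipped): 179.971,23.915 180.414,25.123 191.383,23.327 204.952,22.289 213.196,25.773.

<svg xmlns="http://www.w3.org/2000/svg" width="244.430mm" height="129.415mm" viewBox="0 0 244.430 129.415">
  <polygon points="25.927,49.408 68.465,49.408 68.465,103.303 25.927,103.303" fill="none" stroke="#ff0000"/>
  <polygon points="81.124,110.474 79.386,106.278 75.190,104.540 70.994,106.278 69.256,110.474 70.994,114.670 75.190,116.408 79.386,114.670" fill="none" stroke="#ff0000"/>
  <polyline points="179.971,23.915 180.414,25.123 191.383,23.327 204.952,22.289 213.196,25.773" fill="none" stroke="#008000"/>
</svg>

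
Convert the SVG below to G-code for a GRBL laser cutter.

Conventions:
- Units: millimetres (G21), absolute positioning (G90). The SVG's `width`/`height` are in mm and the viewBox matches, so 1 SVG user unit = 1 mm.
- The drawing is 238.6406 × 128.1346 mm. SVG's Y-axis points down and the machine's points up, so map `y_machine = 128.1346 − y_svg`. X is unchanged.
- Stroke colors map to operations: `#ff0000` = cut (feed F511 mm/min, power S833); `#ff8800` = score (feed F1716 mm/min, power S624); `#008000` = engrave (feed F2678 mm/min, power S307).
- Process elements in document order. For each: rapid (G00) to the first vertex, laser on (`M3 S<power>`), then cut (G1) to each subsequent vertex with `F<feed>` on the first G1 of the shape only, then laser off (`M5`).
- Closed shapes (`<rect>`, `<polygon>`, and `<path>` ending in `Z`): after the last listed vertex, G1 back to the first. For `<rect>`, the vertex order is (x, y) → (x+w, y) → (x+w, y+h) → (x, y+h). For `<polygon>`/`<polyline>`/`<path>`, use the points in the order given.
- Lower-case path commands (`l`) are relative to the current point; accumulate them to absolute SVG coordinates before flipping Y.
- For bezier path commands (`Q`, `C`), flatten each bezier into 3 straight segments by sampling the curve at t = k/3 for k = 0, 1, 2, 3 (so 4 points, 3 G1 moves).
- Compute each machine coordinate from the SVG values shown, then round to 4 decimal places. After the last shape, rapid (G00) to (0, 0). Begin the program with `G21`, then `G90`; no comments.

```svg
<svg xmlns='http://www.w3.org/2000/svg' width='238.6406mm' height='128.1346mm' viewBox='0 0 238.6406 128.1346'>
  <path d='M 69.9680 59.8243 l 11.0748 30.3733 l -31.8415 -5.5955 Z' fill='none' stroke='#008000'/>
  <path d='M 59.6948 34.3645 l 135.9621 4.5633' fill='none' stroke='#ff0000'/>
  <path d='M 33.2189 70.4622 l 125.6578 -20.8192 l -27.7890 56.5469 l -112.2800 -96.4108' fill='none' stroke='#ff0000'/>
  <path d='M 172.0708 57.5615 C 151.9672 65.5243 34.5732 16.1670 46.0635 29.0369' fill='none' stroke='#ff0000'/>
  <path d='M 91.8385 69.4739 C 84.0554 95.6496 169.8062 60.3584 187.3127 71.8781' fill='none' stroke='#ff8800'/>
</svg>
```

G21
G90
G00 X69.9680 Y68.3103
M3 S307
G1 X81.0428 Y37.9370 F2678
G1 X49.2013 Y43.5325
G1 X69.9680 Y68.3103
M5
G00 X59.6948 Y93.7701
M3 S833
G1 X195.6569 Y89.2068 F511
M5
G00 X33.2189 Y57.6724
M3 S833
G1 X158.8767 Y78.4916 F511
G1 X131.0877 Y21.9447
G1 X18.8077 Y118.3555
M5
G00 X172.0708 Y70.5731
M3 S833
G1 X127.9139 Y77.2893 F511
G1 X69.1578 Y95.6529
G1 X46.0635 Y99.0977
M5
G00 X91.8385 Y58.6607
M3 S624
G1 X109.2416 Y48.9637 F1716
G1 X153.0499 Y56.1829
G1 X187.3127 Y56.2565
M5
G00 X0.0000 Y0.0000

viewBox `0 0 238.6406 128.1346` with mm width/height → 1 unit = 1 mm. Flip: y_m = 128.1346 − y_svg.

**Shape 1** — `<path>` regular polygon, stroke `#008000` → engrave (S307, F2678). Machine vertices: (69.9680,68.3103) → (81.0428,37.9370) → (49.2013,43.5325) → (69.9680,68.3103). Closed: final G1 returns to the first vertex.

**Shape 2** — `<path>` line segment, stroke `#ff0000` → cut (S833, F511). Machine vertices: (59.6948,93.7701) → (195.6569,89.2068). Open path.

**Shape 3** — `<path>` open polyline, stroke `#ff0000` → cut (S833, F511). Machine vertices: (33.2189,57.6724) → (158.8767,78.4916) → (131.0877,21.9447) → (18.8077,118.3555). Open path.

**Shape 4** — `<path>` cubic bezier, stroke `#ff0000` → cut (S833, F511). Control points (SVG): P0=(172.0708,57.5615), P1=(151.9672,65.5243), P2=(34.5732,16.1670), P3=(46.0635,29.0369); sampled at t=k/3. Machine vertices: (172.0708,70.5731) → (127.9139,77.2893) → (69.1578,95.6529) → (46.0635,99.0977). Open path.

**Shape 5** — `<path>` cubic bezier, stroke `#ff8800` → score (S624, F1716). Control points (SVG): P0=(91.8385,69.4739), P1=(84.0554,95.6496), P2=(169.8062,60.3584), P3=(187.3127,71.8781); sampled at t=k/3. Machine vertices: (91.8385,58.6607) → (109.2416,48.9637) → (153.0499,56.1829) → (187.3127,56.2565). Open path.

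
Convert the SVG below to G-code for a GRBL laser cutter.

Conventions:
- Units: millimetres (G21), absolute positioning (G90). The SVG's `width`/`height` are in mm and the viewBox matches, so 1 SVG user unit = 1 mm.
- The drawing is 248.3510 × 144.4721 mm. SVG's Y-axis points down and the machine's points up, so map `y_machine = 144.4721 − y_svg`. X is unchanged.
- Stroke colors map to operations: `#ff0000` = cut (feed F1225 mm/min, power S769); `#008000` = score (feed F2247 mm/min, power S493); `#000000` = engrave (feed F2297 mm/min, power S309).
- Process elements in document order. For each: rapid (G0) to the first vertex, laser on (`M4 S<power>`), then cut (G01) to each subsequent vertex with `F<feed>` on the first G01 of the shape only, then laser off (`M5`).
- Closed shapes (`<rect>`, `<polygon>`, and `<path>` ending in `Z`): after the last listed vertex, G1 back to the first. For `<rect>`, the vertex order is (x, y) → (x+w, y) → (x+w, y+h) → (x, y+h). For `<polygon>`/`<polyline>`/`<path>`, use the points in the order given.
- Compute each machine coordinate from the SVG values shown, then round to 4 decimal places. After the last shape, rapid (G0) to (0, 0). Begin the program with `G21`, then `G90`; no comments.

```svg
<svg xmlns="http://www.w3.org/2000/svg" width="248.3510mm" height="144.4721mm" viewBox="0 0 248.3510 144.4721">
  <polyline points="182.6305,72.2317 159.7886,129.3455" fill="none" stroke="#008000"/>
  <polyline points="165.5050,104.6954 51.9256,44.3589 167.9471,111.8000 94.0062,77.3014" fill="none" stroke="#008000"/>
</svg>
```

G21
G90
G0 X182.6305 Y72.2404
M4 S493
G01 X159.7886 Y15.1266 F2247
M5
G0 X165.5050 Y39.7767
M4 S493
G01 X51.9256 Y100.1132 F2247
G01 X167.9471 Y32.6721
G01 X94.0062 Y67.1707
M5
G0 X0.0000 Y0.0000

viewBox `0 0 248.3510 144.4721` with mm width/height → 1 unit = 1 mm. Flip: y_m = 144.4721 − y_svg.

**Shape 1** — `<polyline>` line segment, stroke `#008000` → score (S493, F2247). Machine vertices: (182.6305,72.2404) → (159.7886,15.1266). Open path.

**Shape 2** — `<polyline>` open polyline, stroke `#008000` → score (S493, F2247). Machine vertices: (165.5050,39.7767) → (51.9256,100.1132) → (167.9471,32.6721) → (94.0062,67.1707). Open path.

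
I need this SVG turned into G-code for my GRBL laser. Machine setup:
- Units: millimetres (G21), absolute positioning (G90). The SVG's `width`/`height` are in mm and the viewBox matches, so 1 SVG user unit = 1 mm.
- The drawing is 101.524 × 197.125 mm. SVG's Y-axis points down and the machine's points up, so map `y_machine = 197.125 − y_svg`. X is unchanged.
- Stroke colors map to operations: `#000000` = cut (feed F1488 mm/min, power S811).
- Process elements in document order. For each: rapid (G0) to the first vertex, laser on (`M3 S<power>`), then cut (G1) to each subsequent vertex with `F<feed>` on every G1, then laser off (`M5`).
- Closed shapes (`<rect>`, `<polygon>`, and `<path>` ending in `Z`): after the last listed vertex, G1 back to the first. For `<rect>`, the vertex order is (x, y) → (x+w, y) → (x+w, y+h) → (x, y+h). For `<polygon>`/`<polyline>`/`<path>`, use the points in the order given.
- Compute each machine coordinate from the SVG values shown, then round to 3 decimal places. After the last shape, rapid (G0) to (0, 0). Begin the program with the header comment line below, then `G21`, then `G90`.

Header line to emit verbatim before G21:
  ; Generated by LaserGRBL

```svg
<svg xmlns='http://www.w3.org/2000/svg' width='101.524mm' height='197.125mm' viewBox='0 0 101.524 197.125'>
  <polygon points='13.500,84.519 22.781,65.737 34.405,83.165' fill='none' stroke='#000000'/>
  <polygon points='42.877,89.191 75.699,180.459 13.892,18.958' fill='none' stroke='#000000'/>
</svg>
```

Since the viewBox matches the mm dimensions, user units are millimetres directly. The only transform is the Y-flip y_m = 197.125 − y_svg.

Shape 1 is a regular polygon drawn with `<polygon>`. Its stroke #000000 means cut at S811, F1488. After flipping Y the toolpath is (13.500,112.606) → (22.781,131.388) → (34.405,113.960) → (13.500,112.606), returning to the start.

Shape 2 is a closed polygon drawn with `<polygon>`. Its stroke #000000 means cut at S811, F1488. After flipping Y the toolpath is (42.877,107.934) → (75.699,16.666) → (13.892,178.167) → (42.877,107.934), returning to the start.

; Generated by LaserGRBL
G21
G90
G0 X13.500 Y112.606
M3 S811
G1 X22.781 Y131.388 F1488
G1 X34.405 Y113.960 F1488
G1 X13.500 Y112.606 F1488
M5
G0 X42.877 Y107.934
M3 S811
G1 X75.699 Y16.666 F1488
G1 X13.892 Y178.167 F1488
G1 X42.877 Y107.934 F1488
M5
G0 X0.000 Y0.000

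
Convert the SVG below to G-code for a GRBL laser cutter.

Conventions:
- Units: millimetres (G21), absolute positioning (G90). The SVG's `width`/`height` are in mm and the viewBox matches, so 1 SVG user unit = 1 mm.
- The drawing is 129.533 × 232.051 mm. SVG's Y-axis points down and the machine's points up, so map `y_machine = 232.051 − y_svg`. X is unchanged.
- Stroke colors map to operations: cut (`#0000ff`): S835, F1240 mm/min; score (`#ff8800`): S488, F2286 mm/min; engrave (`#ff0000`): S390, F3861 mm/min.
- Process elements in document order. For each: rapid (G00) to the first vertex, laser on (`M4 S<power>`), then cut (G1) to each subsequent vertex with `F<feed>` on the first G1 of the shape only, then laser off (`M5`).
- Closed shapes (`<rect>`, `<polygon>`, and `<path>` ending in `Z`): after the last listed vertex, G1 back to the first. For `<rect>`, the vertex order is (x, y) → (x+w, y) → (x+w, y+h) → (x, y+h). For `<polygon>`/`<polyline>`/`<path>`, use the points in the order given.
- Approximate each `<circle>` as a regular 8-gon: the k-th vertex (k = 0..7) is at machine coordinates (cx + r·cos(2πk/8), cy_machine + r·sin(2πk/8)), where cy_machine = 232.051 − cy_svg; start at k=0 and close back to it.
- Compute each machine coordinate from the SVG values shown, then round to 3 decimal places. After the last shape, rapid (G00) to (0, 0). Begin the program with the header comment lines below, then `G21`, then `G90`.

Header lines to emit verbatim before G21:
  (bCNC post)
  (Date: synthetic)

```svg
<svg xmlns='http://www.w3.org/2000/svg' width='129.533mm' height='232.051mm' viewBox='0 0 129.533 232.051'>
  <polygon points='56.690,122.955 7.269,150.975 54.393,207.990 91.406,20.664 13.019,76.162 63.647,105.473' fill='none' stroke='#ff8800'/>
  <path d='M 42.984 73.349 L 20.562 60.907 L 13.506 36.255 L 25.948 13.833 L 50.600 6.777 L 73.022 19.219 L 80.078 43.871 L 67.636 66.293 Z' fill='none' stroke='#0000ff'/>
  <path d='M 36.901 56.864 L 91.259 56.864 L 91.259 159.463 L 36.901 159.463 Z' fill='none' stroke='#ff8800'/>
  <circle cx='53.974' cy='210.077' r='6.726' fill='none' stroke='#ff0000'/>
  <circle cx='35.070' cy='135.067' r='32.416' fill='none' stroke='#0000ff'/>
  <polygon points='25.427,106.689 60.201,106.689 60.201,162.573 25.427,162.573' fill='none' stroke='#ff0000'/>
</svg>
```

1 u = 1 mm; y_m = 232.051 − y.

[1] `<polygon>` closed polygon, #ff8800→score S488 F2286: (56.690,109.096) → (7.269,81.076) → (54.393,24.061) → (91.406,211.387) → (13.019,155.889) → (63.647,126.578) → (56.690,109.096) (closed)

[2] `<path>` regular polygon, #0000ff→cut S835 F1240: (42.984,158.702) → (20.562,171.144) → (13.506,195.796) → (25.948,218.218) → (50.600,225.274) → (73.022,212.832) → (80.078,188.180) → (67.636,165.758) → (42.984,158.702) (closed)

[3] `<path>` rectangle, #ff8800→score S488 F2286: (36.901,175.187) → (91.259,175.187) → (91.259,72.588) → (36.901,72.588) → (36.901,175.187) (closed)

[4] `<circle>` circle, #ff0000→engrave S390 F3861: (60.700,21.974) → (58.730,26.730) → (53.974,28.700) → (49.218,26.730) → (47.248,21.974) → (49.218,17.218) → (53.974,15.248) → (58.730,17.218) → (60.700,21.974) (closed)

[5] `<circle>` circle, #0000ff→cut S835 F1240: (67.486,96.984) → (57.992,119.906) → (35.070,129.400) → (12.148,119.906) → (2.654,96.984) → (12.148,74.062) → (35.070,64.568) → (57.992,74.062) → (67.486,96.984) (closed)

[6] `<polygon>` rectangle, #ff0000→engrave S390 F3861: (25.427,125.362) → (60.201,125.362) → (60.201,69.478) → (25.427,69.478) → (25.427,125.362) (closed)

(bCNC post)
(Date: synthetic)
G21
G90
G00 X56.690 Y109.096
M4 S488
G1 X7.269 Y81.076 F2286
G1 X54.393 Y24.061
G1 X91.406 Y211.387
G1 X13.019 Y155.889
G1 X63.647 Y126.578
G1 X56.690 Y109.096
M5
G00 X42.984 Y158.702
M4 S835
G1 X20.562 Y171.144 F1240
G1 X13.506 Y195.796
G1 X25.948 Y218.218
G1 X50.600 Y225.274
G1 X73.022 Y212.832
G1 X80.078 Y188.180
G1 X67.636 Y165.758
G1 X42.984 Y158.702
M5
G00 X36.901 Y175.187
M4 S488
G1 X91.259 Y175.187 F2286
G1 X91.259 Y72.588
G1 X36.901 Y72.588
G1 X36.901 Y175.187
M5
G00 X60.700 Y21.974
M4 S390
G1 X58.730 Y26.730 F3861
G1 X53.974 Y28.700
G1 X49.218 Y26.730
G1 X47.248 Y21.974
G1 X49.218 Y17.218
G1 X53.974 Y15.248
G1 X58.730 Y17.218
G1 X60.700 Y21.974
M5
G00 X67.486 Y96.984
M4 S835
G1 X57.992 Y119.906 F1240
G1 X35.070 Y129.400
G1 X12.148 Y119.906
G1 X2.654 Y96.984
G1 X12.148 Y74.062
G1 X35.070 Y64.568
G1 X57.992 Y74.062
G1 X67.486 Y96.984
M5
G00 X25.427 Y125.362
M4 S390
G1 X60.201 Y125.362 F3861
G1 X60.201 Y69.478
G1 X25.427 Y69.478
G1 X25.427 Y125.362
M5
G00 X0.000 Y0.000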